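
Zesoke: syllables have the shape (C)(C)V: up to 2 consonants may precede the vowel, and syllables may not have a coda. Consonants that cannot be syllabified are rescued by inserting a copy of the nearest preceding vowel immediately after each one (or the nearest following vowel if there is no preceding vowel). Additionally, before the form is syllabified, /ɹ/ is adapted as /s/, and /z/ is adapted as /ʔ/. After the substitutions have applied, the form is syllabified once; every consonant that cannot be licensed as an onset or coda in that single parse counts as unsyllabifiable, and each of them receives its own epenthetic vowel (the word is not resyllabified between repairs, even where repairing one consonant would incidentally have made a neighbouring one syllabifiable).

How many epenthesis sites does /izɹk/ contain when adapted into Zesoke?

After substitution the input is /iʔsk/.
The unsyllabifiable consonants are /ʔ/, /s/, /k/; each receives one epenthetic vowel.

3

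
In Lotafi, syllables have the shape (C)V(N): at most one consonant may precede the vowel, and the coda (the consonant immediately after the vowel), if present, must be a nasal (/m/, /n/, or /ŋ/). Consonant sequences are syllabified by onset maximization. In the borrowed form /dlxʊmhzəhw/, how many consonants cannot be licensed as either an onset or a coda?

The consonants /d/, /l/, /h/, /h/, /w/ cannot be parsed into a legal (C)V(N) syllable (only a nasal (/m/, /n/, or /ŋ/) is licensed in coda position; onsets are limited to one consonant).

5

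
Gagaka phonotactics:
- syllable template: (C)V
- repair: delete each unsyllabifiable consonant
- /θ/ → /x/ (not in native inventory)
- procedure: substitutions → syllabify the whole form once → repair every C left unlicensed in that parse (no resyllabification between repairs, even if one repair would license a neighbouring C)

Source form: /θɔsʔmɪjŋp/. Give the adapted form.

xɔmɪ

Substitution: /θ/ → /x/, giving /xɔsʔmɪjŋp/.
Syllabifying with onset maximization leaves /s/, /ʔ/, /j/, /ŋ/, /p/ stranded (no codas are permitted; onsets are limited to one consonant).
Deleting the stranded consonants removes /s/, /ʔ/, /j/, /ŋ/, /p/.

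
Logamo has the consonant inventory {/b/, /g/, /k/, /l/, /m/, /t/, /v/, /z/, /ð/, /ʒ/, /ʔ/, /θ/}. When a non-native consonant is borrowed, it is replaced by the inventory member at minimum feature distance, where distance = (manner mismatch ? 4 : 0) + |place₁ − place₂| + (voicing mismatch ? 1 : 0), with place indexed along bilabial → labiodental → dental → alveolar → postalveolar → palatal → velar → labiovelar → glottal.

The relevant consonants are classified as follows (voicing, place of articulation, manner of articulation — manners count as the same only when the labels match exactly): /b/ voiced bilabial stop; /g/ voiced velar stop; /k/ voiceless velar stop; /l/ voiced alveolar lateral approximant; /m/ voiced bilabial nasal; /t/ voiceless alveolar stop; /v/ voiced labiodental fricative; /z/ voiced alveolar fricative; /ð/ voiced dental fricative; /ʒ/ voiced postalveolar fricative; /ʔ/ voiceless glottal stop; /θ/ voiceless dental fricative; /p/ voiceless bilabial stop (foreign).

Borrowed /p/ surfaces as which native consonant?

b

/b/ is closest: same manner (stop), place distance 0 (bilabial→bilabial), voicing differs (+1); total 1. Next closest is /t/ at distance 3.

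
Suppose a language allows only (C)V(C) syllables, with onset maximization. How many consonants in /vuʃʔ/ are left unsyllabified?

1

The consonants /ʔ/ cannot be parsed into a legal (C)V(C) syllable (at most one coda consonant is licensed; onsets are limited to one consonant).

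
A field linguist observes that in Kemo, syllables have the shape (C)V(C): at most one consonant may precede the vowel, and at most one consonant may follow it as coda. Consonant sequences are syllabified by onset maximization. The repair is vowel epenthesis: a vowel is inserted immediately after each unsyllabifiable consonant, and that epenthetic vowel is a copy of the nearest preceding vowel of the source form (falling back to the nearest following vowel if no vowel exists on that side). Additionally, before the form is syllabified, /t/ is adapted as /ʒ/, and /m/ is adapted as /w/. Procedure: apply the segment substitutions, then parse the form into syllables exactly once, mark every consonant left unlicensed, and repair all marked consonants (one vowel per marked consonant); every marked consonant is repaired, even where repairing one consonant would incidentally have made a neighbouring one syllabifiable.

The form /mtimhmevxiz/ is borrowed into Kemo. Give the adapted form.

wiʒiwhiwevxiz

Substitution: /m/ → /w/, /t/ → /ʒ/, giving /wʒiwhwevxiz/.
Syllabifying with onset maximization leaves /w/, /h/ stranded (at most one coda consonant is licensed; onsets are limited to one consonant).
Epenthesis after each stranded consonant: /w/ → /wi/, /h/ → /hi/.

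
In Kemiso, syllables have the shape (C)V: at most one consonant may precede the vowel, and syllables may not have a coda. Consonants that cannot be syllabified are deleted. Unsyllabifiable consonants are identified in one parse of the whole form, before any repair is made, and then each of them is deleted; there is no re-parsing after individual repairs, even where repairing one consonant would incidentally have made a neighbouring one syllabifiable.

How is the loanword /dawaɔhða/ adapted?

dawaɔða

Under (C)V, the unsyllabifiable consonants are /h/ (no codas are permitted; onsets are limited to one consonant).
Deletion applies to /h/.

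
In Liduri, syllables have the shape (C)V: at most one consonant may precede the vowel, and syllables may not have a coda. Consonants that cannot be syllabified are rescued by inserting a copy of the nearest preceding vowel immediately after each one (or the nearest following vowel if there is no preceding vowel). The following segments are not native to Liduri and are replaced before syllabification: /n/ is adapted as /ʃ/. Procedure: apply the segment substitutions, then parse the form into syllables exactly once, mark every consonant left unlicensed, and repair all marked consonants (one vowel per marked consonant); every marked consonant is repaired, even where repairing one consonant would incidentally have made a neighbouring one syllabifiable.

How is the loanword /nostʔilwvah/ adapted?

ʃosotoʔiliwivaha

Substitution: /n/ → /ʃ/, giving /ʃostʔilwvah/.
The consonants /s/, /t/, /l/, /w/, /h/ cannot be parsed into a legal (C)V syllable (no codas are permitted; onsets are limited to one consonant).
Inserting the epenthetic vowel yields /s/ → /so/, /t/ → /to/, /l/ → /li/, /w/ → /wi/, /h/ → /ha/.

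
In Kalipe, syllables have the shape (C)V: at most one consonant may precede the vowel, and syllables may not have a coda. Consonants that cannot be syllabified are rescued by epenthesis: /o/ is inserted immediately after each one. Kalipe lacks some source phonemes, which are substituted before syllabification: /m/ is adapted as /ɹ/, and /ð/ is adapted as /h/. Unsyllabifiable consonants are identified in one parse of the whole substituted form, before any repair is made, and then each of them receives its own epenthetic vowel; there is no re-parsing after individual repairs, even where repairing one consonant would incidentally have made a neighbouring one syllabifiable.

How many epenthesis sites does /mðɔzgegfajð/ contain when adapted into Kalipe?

After substitution the input is /ɹhɔzgegfajh/.
The unsyllabifiable consonants are /ɹ/, /z/, /g/, /j/, /h/; each receives one epenthetic vowel.

5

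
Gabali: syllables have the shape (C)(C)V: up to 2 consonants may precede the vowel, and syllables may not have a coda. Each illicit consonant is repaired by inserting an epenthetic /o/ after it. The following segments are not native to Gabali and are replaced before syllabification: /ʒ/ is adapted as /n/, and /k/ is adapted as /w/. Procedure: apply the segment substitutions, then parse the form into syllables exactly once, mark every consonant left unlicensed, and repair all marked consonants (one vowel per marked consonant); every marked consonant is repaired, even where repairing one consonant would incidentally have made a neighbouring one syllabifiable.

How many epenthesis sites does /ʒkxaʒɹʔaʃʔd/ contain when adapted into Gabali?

5

After substitution the input is /nwxanɹʔaʃʔd/.
The unsyllabifiable consonants are /n/, /n/, /ʃ/, /ʔ/, /d/; each receives one epenthetic vowel.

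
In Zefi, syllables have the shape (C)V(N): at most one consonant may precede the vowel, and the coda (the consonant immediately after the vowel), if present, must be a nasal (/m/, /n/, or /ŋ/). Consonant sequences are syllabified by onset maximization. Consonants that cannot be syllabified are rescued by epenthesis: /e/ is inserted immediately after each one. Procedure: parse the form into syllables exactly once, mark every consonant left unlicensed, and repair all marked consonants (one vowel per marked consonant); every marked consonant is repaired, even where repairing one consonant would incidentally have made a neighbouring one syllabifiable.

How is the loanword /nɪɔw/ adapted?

nɪɔwe

Under (C)V(N), the unsyllabifiable consonants are /w/ (only a nasal (/m/, /n/, or /ŋ/) is licensed in coda position; onsets are limited to one consonant).
Epenthesis after each stranded consonant: /w/ → /we/.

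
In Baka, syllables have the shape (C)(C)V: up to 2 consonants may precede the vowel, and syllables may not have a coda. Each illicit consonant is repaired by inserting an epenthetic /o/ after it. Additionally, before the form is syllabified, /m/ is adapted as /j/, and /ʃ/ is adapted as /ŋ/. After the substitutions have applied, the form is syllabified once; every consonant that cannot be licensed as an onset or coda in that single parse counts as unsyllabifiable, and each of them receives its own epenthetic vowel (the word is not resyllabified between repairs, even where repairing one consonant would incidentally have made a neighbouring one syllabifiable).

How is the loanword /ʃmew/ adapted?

ŋjewo

Substitution: /ʃ/ → /ŋ/, /m/ → /j/, giving /ŋjew/.
Under (C)(C)V, the unsyllabifiable consonants are /w/ (no codas are permitted; onsets may contain at most 2 consonants).
Each unlicensed consonant becomes the onset of a new syllable: /w/ → /wo/.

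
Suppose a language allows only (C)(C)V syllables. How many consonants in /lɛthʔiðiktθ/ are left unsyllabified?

4

The consonants /t/, /k/, /t/, /θ/ cannot be parsed into a legal (C)(C)V syllable (no codas are permitted; onsets may contain at most 2 consonants).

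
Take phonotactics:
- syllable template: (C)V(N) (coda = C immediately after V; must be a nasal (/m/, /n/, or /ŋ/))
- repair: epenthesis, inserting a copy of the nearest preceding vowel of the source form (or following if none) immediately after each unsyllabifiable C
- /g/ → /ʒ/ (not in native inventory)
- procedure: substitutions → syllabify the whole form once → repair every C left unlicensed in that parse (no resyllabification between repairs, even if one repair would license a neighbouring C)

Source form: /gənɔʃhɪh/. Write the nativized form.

Substitution: /g/ → /ʒ/, giving /ʒənɔʃhɪh/.
Under (C)V(N), the unsyllabifiable consonants are /ʃ/, /h/ (only a nasal (/m/, /n/, or /ŋ/) is licensed in coda position; onsets are limited to one consonant).
Each unlicensed consonant becomes the onset of a new syllable: /ʃ/ → /ʃɔ/, /h/ → /hɪ/.

ʒənɔʃɔhɪhɪ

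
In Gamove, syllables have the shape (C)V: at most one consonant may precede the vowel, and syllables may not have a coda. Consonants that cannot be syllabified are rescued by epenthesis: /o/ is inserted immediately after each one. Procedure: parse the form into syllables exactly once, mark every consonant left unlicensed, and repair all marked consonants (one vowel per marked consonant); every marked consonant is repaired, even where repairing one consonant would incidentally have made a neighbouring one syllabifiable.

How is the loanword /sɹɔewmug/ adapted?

The consonants /s/, /w/, /g/ cannot be parsed into a legal (C)V syllable (no codas are permitted; onsets are limited to one consonant).
Inserting the epenthetic vowel yields /s/ → /so/, /w/ → /wo/, /g/ → /go/.

soɹɔewomugo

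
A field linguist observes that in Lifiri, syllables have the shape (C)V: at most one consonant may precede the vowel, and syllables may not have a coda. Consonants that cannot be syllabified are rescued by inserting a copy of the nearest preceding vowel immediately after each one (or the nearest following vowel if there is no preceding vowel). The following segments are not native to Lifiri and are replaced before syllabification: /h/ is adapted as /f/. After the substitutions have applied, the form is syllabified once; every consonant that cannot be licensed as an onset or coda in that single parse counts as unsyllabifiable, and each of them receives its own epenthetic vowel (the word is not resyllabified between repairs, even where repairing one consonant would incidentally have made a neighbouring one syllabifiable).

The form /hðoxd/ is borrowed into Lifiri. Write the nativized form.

foðoxodo

Substitution: /h/ → /f/, giving /fðoxd/.
Syllabifying with onset maximization leaves /f/, /x/, /d/ stranded (no codas are permitted; onsets are limited to one consonant).
Each unlicensed consonant becomes the onset of a new syllable: /f/ → /fo/, /x/ → /xo/, /d/ → /do/.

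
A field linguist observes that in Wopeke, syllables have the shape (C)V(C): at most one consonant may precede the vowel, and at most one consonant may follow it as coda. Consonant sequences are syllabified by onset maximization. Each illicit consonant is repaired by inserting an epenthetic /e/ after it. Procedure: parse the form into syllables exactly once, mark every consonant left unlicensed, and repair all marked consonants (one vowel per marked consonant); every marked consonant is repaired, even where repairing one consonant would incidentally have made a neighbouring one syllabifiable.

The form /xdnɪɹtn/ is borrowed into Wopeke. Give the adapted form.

xedenɪɹtene

The consonants /x/, /d/, /t/, /n/ cannot be parsed into a legal (C)V(C) syllable (at most one coda consonant is licensed; onsets are limited to one consonant).
Inserting the epenthetic vowel yields /x/ → /xe/, /d/ → /de/, /t/ → /te/, /n/ → /ne/.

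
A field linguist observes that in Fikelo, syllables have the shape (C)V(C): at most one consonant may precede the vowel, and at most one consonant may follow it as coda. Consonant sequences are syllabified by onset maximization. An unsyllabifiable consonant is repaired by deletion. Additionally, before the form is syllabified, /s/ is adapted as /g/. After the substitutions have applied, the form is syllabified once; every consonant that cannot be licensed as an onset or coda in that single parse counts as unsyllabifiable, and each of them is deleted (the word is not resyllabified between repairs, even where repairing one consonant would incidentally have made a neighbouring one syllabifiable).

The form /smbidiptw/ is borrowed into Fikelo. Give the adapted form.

Substitution: /s/ → /g/, giving /gmbidiptw/.
The consonants /g/, /m/, /t/, /w/ cannot be parsed into a legal (C)V(C) syllable (at most one coda consonant is licensed; onsets are limited to one consonant).
Deletion applies to /g/, /m/, /t/, /w/.

bidip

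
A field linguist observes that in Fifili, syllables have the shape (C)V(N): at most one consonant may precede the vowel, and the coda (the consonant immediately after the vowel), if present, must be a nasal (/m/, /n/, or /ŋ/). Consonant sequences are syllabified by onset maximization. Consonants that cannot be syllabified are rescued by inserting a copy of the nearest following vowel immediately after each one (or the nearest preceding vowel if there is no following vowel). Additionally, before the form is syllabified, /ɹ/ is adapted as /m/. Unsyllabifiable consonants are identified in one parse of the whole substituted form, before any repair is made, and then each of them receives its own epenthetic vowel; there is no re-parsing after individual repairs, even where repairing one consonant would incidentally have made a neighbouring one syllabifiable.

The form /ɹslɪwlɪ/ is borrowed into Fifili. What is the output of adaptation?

mɪsɪlɪwɪlɪ

Substitution: /ɹ/ → /m/, giving /mslɪwlɪ/.
The consonants /m/, /s/, /w/ cannot be parsed into a legal (C)V(N) syllable (only a nasal (/m/, /n/, or /ŋ/) is licensed in coda position; onsets are limited to one consonant).
Inserting the epenthetic vowel yields /m/ → /mɪ/, /s/ → /sɪ/, /w/ → /wɪ/.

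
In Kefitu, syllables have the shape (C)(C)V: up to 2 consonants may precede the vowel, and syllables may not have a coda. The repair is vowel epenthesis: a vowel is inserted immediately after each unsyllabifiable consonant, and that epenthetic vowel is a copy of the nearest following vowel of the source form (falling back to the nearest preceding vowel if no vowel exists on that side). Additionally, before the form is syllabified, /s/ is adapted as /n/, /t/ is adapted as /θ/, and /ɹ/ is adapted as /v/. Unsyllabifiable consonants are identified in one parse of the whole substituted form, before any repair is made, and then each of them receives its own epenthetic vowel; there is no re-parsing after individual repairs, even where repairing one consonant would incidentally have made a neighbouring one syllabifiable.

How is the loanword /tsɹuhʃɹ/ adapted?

Substitution: /t/ → /θ/, /s/ → /n/, /ɹ/ → /v/, giving /θnvuhʃv/.
Under (C)(C)V, the unsyllabifiable consonants are /θ/, /h/, /ʃ/, /v/ (no codas are permitted; onsets may contain at most 2 consonants).
Inserting the epenthetic vowel yields /θ/ → /θu/, /h/ → /hu/, /ʃ/ → /ʃu/, /v/ → /vu/.

θunvuhuʃuvu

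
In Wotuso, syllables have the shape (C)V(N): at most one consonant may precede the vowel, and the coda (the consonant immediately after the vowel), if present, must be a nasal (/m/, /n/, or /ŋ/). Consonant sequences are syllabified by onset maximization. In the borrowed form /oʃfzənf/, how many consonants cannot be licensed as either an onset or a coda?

Syllabifying with onset maximization leaves /ʃ/, /f/, /f/ stranded (only a nasal (/m/, /n/, or /ŋ/) is licensed in coda position; onsets are limited to one consonant).

3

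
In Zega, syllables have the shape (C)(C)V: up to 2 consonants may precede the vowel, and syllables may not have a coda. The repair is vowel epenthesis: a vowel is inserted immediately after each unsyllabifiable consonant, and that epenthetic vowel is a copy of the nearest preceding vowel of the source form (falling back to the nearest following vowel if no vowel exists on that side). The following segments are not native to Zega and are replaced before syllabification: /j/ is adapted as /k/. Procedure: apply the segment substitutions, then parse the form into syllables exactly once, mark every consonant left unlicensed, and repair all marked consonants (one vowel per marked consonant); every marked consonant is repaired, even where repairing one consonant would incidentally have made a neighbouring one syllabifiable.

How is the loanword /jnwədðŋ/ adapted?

kənwədəðəŋə

Substitution: /j/ → /k/, giving /knwədðŋ/.
The consonants /k/, /d/, /ð/, /ŋ/ cannot be parsed into a legal (C)(C)V syllable (no codas are permitted; onsets may contain at most 2 consonants).
Epenthesis after each stranded consonant: /k/ → /kə/, /d/ → /də/, /ð/ → /ðə/, /ŋ/ → /ŋə/.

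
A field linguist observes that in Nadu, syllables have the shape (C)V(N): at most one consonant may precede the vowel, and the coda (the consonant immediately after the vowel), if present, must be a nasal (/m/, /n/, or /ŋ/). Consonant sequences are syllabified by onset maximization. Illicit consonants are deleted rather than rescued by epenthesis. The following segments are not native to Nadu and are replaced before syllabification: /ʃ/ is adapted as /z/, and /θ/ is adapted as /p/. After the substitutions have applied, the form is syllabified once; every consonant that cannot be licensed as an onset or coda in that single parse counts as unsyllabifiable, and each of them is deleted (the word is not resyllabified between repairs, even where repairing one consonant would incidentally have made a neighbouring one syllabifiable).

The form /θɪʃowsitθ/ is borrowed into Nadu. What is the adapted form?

pɪzosi

Substitution: /θ/ → /p/, /ʃ/ → /z/, giving /pɪzowsitp/.
The consonants /w/, /t/, /p/ cannot be parsed into a legal (C)V(N) syllable (only a nasal (/m/, /n/, or /ŋ/) is licensed in coda position; onsets are limited to one consonant).
Deleting the stranded consonants removes /w/, /t/, /p/.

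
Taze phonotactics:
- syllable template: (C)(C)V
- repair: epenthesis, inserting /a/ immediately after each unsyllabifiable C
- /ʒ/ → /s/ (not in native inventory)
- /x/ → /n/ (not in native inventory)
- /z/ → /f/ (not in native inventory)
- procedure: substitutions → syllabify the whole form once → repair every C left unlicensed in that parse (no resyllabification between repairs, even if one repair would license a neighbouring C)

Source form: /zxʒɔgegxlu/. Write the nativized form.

Substitution: /z/ → /f/, /x/ → /n/, /ʒ/ → /s/, giving /fnsɔgegnlu/.
Under (C)(C)V, the unsyllabifiable consonants are /f/, /g/ (no codas are permitted; onsets may contain at most 2 consonants).
Inserting the epenthetic vowel yields /f/ → /fa/, /g/ → /ga/.

fansɔgeganlu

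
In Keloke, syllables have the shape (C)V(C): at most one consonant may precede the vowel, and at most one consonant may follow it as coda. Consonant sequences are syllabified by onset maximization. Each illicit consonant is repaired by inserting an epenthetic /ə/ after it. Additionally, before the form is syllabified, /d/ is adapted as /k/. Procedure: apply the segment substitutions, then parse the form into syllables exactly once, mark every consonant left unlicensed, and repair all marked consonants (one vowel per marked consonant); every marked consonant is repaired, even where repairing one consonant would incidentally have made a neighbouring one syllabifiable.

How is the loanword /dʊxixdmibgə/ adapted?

kʊxixkəmibgə

Substitution: /d/ → /k/, giving /kʊxixkmibgə/.
Syllabifying with onset maximization leaves /k/ stranded (at most one coda consonant is licensed; onsets are limited to one consonant).
Each unlicensed consonant becomes the onset of a new syllable: /k/ → /kə/.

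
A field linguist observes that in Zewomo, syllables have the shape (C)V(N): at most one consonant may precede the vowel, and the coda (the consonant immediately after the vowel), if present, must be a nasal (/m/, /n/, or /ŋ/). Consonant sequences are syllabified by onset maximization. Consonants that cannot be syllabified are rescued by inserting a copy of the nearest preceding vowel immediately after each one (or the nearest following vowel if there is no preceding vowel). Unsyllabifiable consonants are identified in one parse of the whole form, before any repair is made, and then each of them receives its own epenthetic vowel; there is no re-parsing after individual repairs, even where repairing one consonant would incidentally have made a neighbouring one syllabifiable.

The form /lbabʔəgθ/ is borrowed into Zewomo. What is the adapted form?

lababaʔəgəθə

The consonants /l/, /b/, /g/, /θ/ cannot be parsed into a legal (C)V(N) syllable (only a nasal (/m/, /n/, or /ŋ/) is licensed in coda position; onsets are limited to one consonant).
Inserting the epenthetic vowel yields /l/ → /la/, /b/ → /ba/, /g/ → /gə/, /θ/ → /θə/.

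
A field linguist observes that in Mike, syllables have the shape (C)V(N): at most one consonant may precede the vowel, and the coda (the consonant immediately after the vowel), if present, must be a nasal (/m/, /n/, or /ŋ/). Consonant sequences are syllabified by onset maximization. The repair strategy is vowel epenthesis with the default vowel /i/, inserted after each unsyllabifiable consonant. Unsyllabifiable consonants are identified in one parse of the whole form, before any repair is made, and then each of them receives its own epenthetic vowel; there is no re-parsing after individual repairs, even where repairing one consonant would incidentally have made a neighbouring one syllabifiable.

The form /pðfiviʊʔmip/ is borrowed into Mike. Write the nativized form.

Syllabifying with onset maximization leaves /p/, /ð/, /ʔ/, /p/ stranded (only a nasal (/m/, /n/, or /ŋ/) is licensed in coda position; onsets are limited to one consonant).
Inserting the epenthetic vowel yields /p/ → /pi/, /ð/ → /ði/, /ʔ/ → /ʔi/, /p/ → /pi/.

piðifiviʊʔimipi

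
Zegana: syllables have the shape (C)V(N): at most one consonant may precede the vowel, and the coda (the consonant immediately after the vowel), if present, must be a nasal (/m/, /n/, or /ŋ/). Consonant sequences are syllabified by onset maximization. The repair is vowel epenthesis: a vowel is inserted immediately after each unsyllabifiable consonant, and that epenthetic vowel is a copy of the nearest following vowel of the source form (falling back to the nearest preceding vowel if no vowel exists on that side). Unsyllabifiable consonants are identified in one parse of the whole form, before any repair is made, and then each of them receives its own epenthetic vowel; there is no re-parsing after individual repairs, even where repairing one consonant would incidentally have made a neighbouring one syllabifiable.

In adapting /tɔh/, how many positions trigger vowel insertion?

1

The unsyllabifiable consonants are /h/; each receives one epenthetic vowel.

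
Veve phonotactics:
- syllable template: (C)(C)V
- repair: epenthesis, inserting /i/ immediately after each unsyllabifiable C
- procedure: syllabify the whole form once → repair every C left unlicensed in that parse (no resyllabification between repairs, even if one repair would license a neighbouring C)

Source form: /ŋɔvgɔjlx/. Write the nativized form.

Under (C)(C)V, the unsyllabifiable consonants are /j/, /l/, /x/ (no codas are permitted; onsets may contain at most 2 consonants).
Inserting the epenthetic vowel yields /j/ → /ji/, /l/ → /li/, /x/ → /xi/.

ŋɔvgɔjilixi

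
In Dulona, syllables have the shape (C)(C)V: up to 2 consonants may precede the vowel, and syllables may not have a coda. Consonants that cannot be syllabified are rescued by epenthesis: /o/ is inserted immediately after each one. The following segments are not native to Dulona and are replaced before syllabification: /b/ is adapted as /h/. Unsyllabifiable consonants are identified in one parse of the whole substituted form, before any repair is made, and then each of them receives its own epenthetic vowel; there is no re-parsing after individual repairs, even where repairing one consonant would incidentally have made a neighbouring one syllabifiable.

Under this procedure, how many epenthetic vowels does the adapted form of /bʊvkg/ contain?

After substitution the input is /hʊvkg/.
The unsyllabifiable consonants are /v/, /k/, /g/; each receives one epenthetic vowel.

3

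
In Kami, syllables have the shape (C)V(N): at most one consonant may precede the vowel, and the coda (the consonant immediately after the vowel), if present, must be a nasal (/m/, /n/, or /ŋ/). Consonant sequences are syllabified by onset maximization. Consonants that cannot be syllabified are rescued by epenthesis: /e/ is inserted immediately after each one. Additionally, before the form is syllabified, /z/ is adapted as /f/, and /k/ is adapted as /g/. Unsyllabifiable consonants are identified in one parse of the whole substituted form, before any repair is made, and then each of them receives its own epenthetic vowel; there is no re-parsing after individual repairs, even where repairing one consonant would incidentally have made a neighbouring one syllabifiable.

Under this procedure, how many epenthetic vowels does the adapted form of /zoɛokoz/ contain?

1

After substitution the input is /foɛogof/.
The unsyllabifiable consonants are /f/; each receives one epenthetic vowel.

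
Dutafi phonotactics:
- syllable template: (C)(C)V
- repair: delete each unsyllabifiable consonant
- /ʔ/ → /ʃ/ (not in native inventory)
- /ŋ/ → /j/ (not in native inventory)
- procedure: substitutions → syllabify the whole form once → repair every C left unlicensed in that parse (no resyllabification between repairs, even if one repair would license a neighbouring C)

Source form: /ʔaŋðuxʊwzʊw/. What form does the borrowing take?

Substitution: /ʔ/ → /ʃ/, /ŋ/ → /j/, giving /ʃajðuxʊwzʊw/.
Under (C)(C)V, the unsyllabifiable consonants are /w/ (no codas are permitted; onsets may contain at most 2 consonants).
Deletion applies to /w/.

ʃajðuxʊwzʊ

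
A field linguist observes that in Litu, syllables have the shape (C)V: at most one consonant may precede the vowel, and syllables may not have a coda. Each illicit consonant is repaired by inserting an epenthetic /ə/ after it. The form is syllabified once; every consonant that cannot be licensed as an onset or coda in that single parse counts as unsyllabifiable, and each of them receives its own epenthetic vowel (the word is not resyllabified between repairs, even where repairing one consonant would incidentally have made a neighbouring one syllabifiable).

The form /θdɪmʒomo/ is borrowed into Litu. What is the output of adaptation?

θədɪməʒomo

Under (C)V, the unsyllabifiable consonants are /θ/, /m/ (no codas are permitted; onsets are limited to one consonant).
Inserting the epenthetic vowel yields /θ/ → /θə/, /m/ → /mə/.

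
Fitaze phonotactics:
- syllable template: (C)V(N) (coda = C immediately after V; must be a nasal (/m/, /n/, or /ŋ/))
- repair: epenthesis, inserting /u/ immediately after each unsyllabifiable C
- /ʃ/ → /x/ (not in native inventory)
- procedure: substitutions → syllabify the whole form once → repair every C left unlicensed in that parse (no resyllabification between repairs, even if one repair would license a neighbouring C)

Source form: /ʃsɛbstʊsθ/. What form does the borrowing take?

Substitution: /ʃ/ → /x/, giving /xsɛbstʊsθ/.
Syllabifying with onset maximization leaves /x/, /b/, /s/, /s/, /θ/ stranded (only a nasal (/m/, /n/, or /ŋ/) is licensed in coda position; onsets are limited to one consonant).
Inserting the epenthetic vowel yields /x/ → /xu/, /b/ → /bu/, /s/ → /su/, /s/ → /su/, /θ/ → /θu/.

xusɛbusutʊsuθu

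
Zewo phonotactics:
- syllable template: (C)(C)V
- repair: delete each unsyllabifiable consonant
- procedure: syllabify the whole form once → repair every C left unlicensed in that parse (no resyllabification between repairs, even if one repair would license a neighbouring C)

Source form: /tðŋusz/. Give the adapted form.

The consonants /t/, /s/, /z/ cannot be parsed into a legal (C)(C)V syllable (no codas are permitted; onsets may contain at most 2 consonants).
Deleting the stranded consonants removes /t/, /s/, /z/.

ðŋu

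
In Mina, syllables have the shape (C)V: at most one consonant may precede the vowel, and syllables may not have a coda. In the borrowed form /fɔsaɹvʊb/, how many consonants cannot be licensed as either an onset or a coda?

2

Syllabifying with onset maximization leaves /ɹ/, /b/ stranded (no codas are permitted; onsets are limited to one consonant).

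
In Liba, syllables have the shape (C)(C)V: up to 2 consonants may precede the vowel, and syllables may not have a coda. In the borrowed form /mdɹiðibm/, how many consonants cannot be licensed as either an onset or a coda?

Under (C)(C)V, the unsyllabifiable consonants are /m/, /b/, /m/ (no codas are permitted; onsets may contain at most 2 consonants).

3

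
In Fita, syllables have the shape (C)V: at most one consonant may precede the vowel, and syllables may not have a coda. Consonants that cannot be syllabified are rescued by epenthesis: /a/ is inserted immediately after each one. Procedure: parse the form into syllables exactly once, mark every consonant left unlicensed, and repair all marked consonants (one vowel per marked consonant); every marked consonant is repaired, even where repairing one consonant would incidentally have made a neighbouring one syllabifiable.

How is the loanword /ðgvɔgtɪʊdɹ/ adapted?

The consonants /ð/, /g/, /g/, /d/, /ɹ/ cannot be parsed into a legal (C)V syllable (no codas are permitted; onsets are limited to one consonant).
Epenthesis after each stranded consonant: /ð/ → /ða/, /g/ → /ga/, /g/ → /ga/, /d/ → /da/, /ɹ/ → /ɹa/.

ðagavɔgatɪʊdaɹa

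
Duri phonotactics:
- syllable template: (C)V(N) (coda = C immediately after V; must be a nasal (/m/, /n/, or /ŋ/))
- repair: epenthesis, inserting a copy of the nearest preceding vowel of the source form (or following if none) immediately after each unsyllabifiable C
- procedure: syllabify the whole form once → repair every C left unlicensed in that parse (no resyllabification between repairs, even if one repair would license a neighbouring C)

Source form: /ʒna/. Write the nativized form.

ʒana

The consonants /ʒ/ cannot be parsed into a legal (C)V(N) syllable (only a nasal (/m/, /n/, or /ŋ/) is licensed in coda position; onsets are limited to one consonant).
Inserting the epenthetic vowel yields /ʒ/ → /ʒa/.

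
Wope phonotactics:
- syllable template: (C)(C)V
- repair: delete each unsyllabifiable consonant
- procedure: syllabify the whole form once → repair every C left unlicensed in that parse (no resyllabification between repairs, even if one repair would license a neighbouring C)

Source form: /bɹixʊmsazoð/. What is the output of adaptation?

bɹixʊmsazo

The consonants /ð/ cannot be parsed into a legal (C)(C)V syllable (no codas are permitted; onsets may contain at most 2 consonants).
Deletion applies to /ð/.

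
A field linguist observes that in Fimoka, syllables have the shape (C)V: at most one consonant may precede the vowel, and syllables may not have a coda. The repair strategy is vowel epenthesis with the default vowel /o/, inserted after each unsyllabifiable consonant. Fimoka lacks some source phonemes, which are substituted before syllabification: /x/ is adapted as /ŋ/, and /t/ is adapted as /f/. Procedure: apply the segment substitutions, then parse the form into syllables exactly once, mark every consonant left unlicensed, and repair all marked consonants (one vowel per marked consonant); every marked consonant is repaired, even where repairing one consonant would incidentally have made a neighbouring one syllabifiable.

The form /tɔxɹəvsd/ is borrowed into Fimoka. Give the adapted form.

Substitution: /t/ → /f/, /x/ → /ŋ/, giving /fɔŋɹəvsd/.
Under (C)V, the unsyllabifiable consonants are /ŋ/, /v/, /s/, /d/ (no codas are permitted; onsets are limited to one consonant).
Each unlicensed consonant becomes the onset of a new syllable: /ŋ/ → /ŋo/, /v/ → /vo/, /s/ → /so/, /d/ → /do/.

fɔŋoɹəvosodo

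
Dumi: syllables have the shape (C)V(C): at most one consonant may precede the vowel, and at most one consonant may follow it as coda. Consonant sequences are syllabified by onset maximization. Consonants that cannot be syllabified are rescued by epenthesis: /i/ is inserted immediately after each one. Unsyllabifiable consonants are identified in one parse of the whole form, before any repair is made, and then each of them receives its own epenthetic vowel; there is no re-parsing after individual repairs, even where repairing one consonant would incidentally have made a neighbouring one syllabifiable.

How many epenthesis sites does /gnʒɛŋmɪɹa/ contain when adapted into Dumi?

The unsyllabifiable consonants are /g/, /n/; each receives one epenthetic vowel.

2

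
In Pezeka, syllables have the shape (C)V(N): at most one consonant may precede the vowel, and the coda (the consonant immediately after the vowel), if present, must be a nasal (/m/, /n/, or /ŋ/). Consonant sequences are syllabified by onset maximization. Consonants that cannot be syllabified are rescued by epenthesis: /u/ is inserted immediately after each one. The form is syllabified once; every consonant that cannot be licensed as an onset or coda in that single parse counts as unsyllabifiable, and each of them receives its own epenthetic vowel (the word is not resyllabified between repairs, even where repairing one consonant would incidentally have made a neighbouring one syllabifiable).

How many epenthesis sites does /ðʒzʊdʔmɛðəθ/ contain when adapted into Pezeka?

5

The unsyllabifiable consonants are /ð/, /ʒ/, /d/, /ʔ/, /θ/; each receives one epenthetic vowel.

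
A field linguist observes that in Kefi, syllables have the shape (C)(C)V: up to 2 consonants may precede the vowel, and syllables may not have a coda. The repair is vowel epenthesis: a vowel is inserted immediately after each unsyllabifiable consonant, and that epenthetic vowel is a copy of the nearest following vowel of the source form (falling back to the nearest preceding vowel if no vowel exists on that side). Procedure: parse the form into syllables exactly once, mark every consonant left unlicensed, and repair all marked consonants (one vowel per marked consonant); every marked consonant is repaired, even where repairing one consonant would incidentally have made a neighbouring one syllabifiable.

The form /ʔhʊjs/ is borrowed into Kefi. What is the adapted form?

ʔhʊjʊsʊ

Syllabifying with onset maximization leaves /j/, /s/ stranded (no codas are permitted; onsets may contain at most 2 consonants).
Each unlicensed consonant becomes the onset of a new syllable: /j/ → /jʊ/, /s/ → /sʊ/.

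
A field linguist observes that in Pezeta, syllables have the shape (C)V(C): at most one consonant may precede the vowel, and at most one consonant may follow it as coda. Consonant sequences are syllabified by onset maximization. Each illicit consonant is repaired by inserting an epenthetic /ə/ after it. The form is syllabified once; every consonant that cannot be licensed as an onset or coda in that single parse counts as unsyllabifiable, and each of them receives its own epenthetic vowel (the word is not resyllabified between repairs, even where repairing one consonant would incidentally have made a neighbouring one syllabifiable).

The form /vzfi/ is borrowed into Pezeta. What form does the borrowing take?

vəzəfi

The consonants /v/, /z/ cannot be parsed into a legal (C)V(C) syllable (at most one coda consonant is licensed; onsets are limited to one consonant).
Epenthesis after each stranded consonant: /v/ → /və/, /z/ → /zə/.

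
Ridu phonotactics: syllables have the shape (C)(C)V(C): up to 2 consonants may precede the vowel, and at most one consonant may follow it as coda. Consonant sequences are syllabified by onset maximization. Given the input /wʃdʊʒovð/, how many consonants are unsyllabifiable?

2

The consonants /w/, /ð/ cannot be parsed into a legal (C)(C)V(C) syllable (at most one coda consonant is licensed; onsets may contain at most 2 consonants).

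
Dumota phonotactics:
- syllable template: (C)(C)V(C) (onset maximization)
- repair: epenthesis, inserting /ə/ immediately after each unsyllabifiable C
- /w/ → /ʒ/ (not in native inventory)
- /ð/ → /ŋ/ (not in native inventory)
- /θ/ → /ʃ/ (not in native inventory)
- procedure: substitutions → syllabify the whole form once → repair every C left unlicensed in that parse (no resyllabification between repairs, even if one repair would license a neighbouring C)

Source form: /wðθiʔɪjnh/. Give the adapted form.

Substitution: /w/ → /ʒ/, /ð/ → /ŋ/, /θ/ → /ʃ/, giving /ʒŋʃiʔɪjnh/.
The consonants /ʒ/, /n/, /h/ cannot be parsed into a legal (C)(C)V(C) syllable (at most one coda consonant is licensed; onsets may contain at most 2 consonants).
Each unlicensed consonant becomes the onset of a new syllable: /ʒ/ → /ʒə/, /n/ → /nə/, /h/ → /hə/.

ʒəŋʃiʔɪjnəhə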